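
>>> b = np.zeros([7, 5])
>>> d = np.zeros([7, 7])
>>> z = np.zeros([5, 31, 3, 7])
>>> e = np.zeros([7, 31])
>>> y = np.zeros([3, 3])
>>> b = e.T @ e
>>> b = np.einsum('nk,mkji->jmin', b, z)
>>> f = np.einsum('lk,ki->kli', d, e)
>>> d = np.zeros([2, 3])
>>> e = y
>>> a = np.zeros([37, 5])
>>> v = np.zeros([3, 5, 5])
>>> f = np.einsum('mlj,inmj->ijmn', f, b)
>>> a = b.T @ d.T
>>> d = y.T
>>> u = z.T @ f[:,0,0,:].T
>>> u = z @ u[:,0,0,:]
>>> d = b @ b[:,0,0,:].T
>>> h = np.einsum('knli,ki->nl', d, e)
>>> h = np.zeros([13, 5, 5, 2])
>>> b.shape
(3, 5, 7, 31)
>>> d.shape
(3, 5, 7, 3)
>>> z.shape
(5, 31, 3, 7)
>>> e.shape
(3, 3)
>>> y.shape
(3, 3)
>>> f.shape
(3, 31, 7, 5)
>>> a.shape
(31, 7, 5, 2)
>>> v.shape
(3, 5, 5)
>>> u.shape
(5, 31, 3, 3)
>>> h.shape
(13, 5, 5, 2)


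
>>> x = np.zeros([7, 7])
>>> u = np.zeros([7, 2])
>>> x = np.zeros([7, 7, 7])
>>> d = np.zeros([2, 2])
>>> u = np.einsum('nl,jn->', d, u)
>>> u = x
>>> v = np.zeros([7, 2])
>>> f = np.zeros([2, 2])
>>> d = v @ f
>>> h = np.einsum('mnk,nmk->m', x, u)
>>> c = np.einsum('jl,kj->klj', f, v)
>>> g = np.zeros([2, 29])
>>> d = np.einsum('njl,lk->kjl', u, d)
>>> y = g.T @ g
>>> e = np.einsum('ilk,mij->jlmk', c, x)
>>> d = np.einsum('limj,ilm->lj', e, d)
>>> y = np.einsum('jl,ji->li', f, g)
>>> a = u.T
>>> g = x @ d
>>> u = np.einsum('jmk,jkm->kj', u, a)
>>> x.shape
(7, 7, 7)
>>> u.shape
(7, 7)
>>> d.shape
(7, 2)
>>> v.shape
(7, 2)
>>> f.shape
(2, 2)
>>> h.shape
(7,)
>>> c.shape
(7, 2, 2)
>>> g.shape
(7, 7, 2)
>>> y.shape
(2, 29)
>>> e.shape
(7, 2, 7, 2)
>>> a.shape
(7, 7, 7)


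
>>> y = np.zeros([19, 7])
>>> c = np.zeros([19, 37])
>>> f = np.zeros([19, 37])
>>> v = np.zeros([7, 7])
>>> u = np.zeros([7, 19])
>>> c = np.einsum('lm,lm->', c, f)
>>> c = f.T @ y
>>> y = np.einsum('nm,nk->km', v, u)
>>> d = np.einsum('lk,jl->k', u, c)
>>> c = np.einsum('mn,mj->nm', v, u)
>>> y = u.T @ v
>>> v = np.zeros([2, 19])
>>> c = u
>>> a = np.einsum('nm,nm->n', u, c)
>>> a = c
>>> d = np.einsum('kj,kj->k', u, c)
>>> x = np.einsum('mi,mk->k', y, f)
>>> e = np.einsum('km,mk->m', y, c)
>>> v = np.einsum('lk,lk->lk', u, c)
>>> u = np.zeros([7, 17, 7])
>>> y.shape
(19, 7)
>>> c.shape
(7, 19)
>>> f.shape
(19, 37)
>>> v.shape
(7, 19)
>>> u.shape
(7, 17, 7)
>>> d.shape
(7,)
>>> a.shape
(7, 19)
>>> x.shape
(37,)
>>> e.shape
(7,)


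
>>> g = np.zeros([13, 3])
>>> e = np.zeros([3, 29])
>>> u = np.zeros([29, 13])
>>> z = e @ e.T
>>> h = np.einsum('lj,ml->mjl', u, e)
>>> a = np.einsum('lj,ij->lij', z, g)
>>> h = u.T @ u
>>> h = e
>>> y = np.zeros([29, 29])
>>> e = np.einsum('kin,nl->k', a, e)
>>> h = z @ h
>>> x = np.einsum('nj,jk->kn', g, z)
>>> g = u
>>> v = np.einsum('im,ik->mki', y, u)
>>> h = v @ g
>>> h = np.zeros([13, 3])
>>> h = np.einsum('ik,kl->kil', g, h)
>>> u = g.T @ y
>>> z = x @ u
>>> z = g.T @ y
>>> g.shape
(29, 13)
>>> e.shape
(3,)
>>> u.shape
(13, 29)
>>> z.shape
(13, 29)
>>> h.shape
(13, 29, 3)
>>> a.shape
(3, 13, 3)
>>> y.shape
(29, 29)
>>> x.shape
(3, 13)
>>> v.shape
(29, 13, 29)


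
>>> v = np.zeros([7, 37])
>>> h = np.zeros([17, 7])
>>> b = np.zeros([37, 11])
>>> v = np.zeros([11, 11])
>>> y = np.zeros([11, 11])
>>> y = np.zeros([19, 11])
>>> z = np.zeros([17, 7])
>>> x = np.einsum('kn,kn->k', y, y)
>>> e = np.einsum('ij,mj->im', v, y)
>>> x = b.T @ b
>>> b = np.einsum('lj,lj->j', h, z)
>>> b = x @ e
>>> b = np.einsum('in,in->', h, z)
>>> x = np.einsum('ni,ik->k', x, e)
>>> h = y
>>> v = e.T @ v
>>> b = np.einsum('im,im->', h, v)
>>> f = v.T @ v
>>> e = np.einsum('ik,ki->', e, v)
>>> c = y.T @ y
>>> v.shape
(19, 11)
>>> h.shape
(19, 11)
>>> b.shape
()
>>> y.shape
(19, 11)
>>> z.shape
(17, 7)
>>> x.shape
(19,)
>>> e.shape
()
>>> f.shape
(11, 11)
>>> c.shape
(11, 11)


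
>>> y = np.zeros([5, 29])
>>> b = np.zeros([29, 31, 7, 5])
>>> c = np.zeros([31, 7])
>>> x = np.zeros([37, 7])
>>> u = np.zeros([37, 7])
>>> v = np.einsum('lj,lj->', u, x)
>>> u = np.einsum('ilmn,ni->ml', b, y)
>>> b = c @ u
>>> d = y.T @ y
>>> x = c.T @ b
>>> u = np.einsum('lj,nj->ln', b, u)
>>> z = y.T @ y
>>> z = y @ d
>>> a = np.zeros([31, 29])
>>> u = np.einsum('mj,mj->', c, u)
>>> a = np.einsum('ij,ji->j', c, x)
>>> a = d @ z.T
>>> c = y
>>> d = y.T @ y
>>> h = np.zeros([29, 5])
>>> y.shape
(5, 29)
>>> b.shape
(31, 31)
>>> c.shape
(5, 29)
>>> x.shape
(7, 31)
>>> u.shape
()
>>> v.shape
()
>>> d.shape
(29, 29)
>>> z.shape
(5, 29)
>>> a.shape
(29, 5)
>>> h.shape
(29, 5)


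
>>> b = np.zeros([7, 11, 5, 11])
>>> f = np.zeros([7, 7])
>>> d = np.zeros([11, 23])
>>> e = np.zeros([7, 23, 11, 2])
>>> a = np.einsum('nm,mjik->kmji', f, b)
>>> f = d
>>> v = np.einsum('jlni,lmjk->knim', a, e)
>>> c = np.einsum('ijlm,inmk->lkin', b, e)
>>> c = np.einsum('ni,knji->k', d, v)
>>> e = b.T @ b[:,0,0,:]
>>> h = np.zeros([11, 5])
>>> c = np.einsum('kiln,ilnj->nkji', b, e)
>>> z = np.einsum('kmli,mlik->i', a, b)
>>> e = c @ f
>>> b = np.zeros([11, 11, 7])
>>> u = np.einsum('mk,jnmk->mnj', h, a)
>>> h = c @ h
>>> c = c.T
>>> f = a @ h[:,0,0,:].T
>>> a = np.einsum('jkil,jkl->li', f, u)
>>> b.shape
(11, 11, 7)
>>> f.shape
(11, 7, 11, 11)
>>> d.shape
(11, 23)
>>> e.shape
(11, 7, 11, 23)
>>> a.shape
(11, 11)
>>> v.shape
(2, 11, 5, 23)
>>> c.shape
(11, 11, 7, 11)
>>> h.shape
(11, 7, 11, 5)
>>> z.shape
(5,)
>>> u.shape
(11, 7, 11)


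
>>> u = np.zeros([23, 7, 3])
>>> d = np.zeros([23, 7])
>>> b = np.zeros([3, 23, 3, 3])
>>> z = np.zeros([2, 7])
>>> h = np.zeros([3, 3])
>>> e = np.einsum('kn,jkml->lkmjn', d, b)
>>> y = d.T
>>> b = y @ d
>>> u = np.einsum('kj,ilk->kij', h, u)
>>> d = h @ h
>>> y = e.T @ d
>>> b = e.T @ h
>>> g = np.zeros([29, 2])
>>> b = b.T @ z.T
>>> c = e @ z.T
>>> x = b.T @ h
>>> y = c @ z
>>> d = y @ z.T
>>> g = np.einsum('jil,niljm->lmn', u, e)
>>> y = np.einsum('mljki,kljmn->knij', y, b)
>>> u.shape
(3, 23, 3)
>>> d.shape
(3, 23, 3, 3, 2)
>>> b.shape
(3, 23, 3, 3, 2)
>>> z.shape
(2, 7)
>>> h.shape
(3, 3)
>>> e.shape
(3, 23, 3, 3, 7)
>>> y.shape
(3, 2, 7, 3)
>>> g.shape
(3, 7, 3)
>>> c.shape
(3, 23, 3, 3, 2)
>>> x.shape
(2, 3, 3, 23, 3)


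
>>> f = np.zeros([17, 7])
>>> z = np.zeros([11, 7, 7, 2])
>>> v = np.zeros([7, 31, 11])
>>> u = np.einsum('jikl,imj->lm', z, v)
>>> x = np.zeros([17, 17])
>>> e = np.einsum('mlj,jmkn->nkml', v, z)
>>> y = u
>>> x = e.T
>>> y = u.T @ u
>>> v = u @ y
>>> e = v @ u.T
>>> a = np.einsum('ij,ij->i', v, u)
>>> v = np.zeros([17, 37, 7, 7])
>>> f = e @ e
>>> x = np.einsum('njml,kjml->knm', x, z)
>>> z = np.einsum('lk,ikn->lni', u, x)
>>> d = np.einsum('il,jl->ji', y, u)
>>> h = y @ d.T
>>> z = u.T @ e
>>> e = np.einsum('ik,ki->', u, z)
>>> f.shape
(2, 2)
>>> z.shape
(31, 2)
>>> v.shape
(17, 37, 7, 7)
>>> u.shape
(2, 31)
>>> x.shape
(11, 31, 7)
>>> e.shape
()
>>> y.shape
(31, 31)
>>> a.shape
(2,)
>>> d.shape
(2, 31)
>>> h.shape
(31, 2)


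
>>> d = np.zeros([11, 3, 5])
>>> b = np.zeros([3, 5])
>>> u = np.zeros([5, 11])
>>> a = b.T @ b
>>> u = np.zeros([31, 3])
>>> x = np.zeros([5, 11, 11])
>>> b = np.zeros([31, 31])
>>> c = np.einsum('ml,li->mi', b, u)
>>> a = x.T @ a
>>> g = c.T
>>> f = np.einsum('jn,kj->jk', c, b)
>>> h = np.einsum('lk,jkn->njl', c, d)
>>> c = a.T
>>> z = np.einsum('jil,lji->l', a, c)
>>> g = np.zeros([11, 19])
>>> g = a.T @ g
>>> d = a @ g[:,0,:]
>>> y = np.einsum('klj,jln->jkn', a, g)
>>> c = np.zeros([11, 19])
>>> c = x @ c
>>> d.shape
(11, 11, 19)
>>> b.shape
(31, 31)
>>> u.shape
(31, 3)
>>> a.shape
(11, 11, 5)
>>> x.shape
(5, 11, 11)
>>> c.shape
(5, 11, 19)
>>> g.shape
(5, 11, 19)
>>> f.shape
(31, 31)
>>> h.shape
(5, 11, 31)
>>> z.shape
(5,)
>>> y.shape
(5, 11, 19)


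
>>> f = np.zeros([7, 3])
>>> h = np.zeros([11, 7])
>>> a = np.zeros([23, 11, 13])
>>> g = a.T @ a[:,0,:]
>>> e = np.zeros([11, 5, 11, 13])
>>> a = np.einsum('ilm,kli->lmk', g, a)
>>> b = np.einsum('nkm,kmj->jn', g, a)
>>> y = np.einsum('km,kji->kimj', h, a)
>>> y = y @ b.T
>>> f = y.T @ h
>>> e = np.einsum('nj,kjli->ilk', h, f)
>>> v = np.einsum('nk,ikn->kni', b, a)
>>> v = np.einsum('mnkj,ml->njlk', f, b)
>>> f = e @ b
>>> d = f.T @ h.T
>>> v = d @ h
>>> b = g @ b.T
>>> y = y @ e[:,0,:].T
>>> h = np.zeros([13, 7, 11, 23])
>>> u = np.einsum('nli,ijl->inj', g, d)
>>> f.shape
(7, 23, 13)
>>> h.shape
(13, 7, 11, 23)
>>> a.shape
(11, 13, 23)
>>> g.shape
(13, 11, 13)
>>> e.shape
(7, 23, 23)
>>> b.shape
(13, 11, 23)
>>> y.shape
(11, 23, 7, 7)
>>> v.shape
(13, 23, 7)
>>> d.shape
(13, 23, 11)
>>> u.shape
(13, 13, 23)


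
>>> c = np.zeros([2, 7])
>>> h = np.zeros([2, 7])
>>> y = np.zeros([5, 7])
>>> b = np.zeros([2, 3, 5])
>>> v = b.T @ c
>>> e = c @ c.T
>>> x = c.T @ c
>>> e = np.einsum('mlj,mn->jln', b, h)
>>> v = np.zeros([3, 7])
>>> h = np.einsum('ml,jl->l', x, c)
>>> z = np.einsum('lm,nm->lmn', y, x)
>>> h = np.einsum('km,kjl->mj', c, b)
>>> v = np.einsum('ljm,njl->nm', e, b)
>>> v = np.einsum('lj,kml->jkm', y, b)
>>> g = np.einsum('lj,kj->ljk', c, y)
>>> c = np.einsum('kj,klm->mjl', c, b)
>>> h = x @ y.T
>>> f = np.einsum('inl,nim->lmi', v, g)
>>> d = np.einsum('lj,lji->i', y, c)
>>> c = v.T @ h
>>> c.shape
(3, 2, 5)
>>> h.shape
(7, 5)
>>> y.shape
(5, 7)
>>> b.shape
(2, 3, 5)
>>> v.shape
(7, 2, 3)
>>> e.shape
(5, 3, 7)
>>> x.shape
(7, 7)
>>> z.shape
(5, 7, 7)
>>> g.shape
(2, 7, 5)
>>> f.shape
(3, 5, 7)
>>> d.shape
(3,)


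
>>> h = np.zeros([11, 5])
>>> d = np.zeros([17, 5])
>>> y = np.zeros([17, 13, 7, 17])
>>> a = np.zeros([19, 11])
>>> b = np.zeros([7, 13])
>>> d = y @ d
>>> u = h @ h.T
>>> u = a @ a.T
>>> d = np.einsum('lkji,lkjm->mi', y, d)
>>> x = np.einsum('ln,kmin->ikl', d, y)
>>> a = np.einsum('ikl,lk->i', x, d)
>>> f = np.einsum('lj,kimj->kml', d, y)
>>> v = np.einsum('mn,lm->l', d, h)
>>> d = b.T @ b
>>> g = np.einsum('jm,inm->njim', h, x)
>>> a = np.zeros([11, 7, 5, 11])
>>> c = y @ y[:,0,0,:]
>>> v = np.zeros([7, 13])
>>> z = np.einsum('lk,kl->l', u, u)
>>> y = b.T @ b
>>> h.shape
(11, 5)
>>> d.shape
(13, 13)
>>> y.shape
(13, 13)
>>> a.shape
(11, 7, 5, 11)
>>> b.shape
(7, 13)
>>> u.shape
(19, 19)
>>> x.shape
(7, 17, 5)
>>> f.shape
(17, 7, 5)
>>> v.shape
(7, 13)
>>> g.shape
(17, 11, 7, 5)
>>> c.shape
(17, 13, 7, 17)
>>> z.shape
(19,)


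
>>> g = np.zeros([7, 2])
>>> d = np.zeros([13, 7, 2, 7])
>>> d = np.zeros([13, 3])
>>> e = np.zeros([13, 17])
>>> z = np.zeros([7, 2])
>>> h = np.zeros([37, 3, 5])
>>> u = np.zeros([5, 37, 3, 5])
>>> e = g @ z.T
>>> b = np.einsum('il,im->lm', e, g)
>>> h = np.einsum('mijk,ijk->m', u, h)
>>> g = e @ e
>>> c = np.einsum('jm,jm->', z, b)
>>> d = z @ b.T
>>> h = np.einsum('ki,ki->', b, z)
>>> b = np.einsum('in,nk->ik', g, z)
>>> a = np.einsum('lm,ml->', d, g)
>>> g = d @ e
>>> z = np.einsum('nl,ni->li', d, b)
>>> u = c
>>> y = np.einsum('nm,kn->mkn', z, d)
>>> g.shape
(7, 7)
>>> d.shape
(7, 7)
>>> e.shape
(7, 7)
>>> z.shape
(7, 2)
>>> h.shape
()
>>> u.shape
()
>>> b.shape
(7, 2)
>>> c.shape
()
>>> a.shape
()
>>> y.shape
(2, 7, 7)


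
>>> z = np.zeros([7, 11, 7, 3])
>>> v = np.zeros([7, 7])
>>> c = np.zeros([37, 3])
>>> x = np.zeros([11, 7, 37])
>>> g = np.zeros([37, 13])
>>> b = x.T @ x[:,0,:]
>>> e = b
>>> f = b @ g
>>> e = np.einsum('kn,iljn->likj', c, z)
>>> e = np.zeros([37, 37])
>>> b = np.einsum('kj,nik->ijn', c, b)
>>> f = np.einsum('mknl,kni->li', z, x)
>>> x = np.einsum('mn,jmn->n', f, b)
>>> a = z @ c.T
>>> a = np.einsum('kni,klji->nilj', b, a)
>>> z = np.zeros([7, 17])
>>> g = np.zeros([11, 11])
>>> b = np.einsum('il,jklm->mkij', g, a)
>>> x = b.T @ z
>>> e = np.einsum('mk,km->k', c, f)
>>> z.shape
(7, 17)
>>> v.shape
(7, 7)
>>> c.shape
(37, 3)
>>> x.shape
(3, 11, 37, 17)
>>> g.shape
(11, 11)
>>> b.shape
(7, 37, 11, 3)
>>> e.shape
(3,)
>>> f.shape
(3, 37)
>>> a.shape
(3, 37, 11, 7)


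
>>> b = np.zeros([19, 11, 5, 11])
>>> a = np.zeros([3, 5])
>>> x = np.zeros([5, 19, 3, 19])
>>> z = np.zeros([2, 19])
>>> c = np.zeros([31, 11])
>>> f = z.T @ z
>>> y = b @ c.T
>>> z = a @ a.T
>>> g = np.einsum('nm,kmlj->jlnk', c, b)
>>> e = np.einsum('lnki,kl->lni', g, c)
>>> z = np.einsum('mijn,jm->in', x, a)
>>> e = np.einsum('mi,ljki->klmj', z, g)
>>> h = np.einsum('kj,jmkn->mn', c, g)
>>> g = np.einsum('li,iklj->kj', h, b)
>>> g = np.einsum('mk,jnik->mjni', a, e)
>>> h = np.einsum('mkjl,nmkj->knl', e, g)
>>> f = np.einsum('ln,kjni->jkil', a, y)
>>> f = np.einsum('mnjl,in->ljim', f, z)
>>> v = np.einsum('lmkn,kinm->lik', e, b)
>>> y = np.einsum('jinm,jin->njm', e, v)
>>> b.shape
(19, 11, 5, 11)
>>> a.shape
(3, 5)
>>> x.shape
(5, 19, 3, 19)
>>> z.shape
(19, 19)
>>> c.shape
(31, 11)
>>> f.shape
(3, 31, 19, 11)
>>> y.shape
(19, 31, 5)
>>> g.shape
(3, 31, 11, 19)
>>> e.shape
(31, 11, 19, 5)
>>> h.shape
(11, 3, 5)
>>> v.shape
(31, 11, 19)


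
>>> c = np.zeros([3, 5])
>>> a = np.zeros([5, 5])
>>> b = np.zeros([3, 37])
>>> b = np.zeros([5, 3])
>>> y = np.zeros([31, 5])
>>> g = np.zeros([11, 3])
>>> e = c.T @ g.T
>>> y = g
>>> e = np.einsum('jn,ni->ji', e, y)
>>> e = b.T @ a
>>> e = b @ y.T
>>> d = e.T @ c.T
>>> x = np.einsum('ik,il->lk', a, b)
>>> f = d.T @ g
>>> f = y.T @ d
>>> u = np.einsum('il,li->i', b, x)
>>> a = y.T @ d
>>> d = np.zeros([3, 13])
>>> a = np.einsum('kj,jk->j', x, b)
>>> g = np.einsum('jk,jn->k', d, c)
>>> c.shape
(3, 5)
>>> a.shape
(5,)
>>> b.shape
(5, 3)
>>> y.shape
(11, 3)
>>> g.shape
(13,)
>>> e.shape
(5, 11)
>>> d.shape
(3, 13)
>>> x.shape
(3, 5)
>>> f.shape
(3, 3)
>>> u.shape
(5,)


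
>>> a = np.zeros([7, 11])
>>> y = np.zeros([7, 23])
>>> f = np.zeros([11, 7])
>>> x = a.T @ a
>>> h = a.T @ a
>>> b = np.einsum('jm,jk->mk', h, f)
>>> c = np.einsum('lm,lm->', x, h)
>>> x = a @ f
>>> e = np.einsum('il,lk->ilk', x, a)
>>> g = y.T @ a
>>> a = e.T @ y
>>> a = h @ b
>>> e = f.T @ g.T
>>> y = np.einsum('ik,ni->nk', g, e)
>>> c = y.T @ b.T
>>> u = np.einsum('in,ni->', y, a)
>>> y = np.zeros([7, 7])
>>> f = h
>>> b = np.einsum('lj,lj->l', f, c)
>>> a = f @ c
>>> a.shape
(11, 11)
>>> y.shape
(7, 7)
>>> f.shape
(11, 11)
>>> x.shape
(7, 7)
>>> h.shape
(11, 11)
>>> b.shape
(11,)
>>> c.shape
(11, 11)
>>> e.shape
(7, 23)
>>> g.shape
(23, 11)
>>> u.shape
()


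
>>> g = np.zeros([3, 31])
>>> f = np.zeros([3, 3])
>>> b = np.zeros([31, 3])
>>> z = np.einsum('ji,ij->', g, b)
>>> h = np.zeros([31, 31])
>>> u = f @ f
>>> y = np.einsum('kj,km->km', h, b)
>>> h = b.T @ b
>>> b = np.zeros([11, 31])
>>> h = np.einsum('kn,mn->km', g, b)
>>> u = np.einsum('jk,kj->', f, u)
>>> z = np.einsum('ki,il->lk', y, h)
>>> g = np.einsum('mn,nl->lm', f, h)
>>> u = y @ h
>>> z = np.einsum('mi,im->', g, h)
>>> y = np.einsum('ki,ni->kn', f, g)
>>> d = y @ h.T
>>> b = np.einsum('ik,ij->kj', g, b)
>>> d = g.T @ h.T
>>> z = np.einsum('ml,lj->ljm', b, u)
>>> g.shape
(11, 3)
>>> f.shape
(3, 3)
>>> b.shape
(3, 31)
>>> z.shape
(31, 11, 3)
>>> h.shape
(3, 11)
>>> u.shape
(31, 11)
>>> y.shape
(3, 11)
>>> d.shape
(3, 3)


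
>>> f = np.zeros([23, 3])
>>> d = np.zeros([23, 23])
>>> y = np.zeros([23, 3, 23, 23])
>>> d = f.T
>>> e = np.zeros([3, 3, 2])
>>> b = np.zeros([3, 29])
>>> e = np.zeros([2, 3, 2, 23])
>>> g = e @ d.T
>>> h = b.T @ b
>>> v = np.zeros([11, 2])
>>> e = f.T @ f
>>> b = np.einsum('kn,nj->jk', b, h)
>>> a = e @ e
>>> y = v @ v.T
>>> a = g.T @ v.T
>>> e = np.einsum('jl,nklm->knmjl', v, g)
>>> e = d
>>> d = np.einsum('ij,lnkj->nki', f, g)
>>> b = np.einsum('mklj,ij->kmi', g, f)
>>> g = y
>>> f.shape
(23, 3)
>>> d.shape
(3, 2, 23)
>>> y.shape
(11, 11)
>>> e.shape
(3, 23)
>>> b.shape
(3, 2, 23)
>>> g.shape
(11, 11)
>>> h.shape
(29, 29)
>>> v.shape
(11, 2)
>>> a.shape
(3, 2, 3, 11)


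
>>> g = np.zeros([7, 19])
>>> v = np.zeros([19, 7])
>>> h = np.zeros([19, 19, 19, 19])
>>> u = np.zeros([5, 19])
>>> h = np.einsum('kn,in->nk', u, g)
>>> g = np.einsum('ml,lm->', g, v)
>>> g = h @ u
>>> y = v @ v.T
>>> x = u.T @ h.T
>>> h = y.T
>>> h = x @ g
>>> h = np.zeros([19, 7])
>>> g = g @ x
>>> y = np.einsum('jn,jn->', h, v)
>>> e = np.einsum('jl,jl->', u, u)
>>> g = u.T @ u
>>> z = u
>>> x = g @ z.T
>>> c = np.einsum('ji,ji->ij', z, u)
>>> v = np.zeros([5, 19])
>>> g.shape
(19, 19)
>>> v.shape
(5, 19)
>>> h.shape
(19, 7)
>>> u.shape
(5, 19)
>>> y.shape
()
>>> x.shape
(19, 5)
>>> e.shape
()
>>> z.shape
(5, 19)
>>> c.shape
(19, 5)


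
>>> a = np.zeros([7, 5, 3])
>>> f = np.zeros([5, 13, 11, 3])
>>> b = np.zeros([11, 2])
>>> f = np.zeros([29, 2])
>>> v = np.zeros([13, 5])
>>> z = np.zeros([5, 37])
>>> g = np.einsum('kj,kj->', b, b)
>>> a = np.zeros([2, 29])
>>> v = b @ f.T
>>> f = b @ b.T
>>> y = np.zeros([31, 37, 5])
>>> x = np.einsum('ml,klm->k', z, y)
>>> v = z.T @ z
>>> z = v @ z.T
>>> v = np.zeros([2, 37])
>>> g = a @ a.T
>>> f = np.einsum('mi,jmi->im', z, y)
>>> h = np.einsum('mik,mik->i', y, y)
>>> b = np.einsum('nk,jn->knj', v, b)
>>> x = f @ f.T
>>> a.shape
(2, 29)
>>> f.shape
(5, 37)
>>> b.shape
(37, 2, 11)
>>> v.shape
(2, 37)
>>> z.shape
(37, 5)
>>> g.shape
(2, 2)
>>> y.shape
(31, 37, 5)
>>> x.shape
(5, 5)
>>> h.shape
(37,)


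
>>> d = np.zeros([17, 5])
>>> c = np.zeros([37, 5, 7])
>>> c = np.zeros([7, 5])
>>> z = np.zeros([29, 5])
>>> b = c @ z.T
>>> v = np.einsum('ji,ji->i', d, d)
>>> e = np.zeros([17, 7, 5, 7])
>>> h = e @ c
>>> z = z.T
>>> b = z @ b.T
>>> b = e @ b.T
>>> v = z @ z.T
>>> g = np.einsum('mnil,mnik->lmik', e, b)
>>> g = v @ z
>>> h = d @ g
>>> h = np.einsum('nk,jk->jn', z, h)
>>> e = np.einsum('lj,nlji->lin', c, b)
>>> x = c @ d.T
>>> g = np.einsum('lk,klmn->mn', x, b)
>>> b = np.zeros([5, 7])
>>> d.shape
(17, 5)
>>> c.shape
(7, 5)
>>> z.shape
(5, 29)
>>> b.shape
(5, 7)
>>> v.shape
(5, 5)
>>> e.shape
(7, 5, 17)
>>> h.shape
(17, 5)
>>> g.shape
(5, 5)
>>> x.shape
(7, 17)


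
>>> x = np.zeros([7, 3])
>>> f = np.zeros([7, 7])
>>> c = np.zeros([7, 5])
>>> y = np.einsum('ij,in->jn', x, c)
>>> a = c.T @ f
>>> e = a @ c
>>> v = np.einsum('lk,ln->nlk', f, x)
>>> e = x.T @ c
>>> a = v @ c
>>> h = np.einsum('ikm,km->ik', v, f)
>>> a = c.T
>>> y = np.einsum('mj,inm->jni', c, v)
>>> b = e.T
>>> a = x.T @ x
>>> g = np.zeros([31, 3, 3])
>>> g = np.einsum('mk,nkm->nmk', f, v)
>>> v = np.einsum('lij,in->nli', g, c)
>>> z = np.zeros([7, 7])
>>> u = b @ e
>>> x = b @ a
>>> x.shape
(5, 3)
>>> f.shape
(7, 7)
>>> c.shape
(7, 5)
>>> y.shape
(5, 7, 3)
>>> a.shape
(3, 3)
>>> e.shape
(3, 5)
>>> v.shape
(5, 3, 7)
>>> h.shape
(3, 7)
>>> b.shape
(5, 3)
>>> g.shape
(3, 7, 7)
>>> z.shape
(7, 7)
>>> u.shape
(5, 5)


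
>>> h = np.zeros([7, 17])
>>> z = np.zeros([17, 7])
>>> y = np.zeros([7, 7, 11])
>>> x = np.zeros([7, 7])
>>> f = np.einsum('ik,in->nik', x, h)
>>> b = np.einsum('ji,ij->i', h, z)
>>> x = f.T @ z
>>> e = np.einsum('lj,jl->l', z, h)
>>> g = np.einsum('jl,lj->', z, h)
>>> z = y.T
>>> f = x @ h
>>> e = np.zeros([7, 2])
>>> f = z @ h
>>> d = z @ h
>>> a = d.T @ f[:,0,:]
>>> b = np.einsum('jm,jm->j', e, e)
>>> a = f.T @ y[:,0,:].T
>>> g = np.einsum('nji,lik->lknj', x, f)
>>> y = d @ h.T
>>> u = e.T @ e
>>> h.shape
(7, 17)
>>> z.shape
(11, 7, 7)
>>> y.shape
(11, 7, 7)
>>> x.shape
(7, 7, 7)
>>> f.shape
(11, 7, 17)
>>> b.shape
(7,)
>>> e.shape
(7, 2)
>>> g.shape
(11, 17, 7, 7)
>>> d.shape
(11, 7, 17)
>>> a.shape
(17, 7, 7)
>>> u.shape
(2, 2)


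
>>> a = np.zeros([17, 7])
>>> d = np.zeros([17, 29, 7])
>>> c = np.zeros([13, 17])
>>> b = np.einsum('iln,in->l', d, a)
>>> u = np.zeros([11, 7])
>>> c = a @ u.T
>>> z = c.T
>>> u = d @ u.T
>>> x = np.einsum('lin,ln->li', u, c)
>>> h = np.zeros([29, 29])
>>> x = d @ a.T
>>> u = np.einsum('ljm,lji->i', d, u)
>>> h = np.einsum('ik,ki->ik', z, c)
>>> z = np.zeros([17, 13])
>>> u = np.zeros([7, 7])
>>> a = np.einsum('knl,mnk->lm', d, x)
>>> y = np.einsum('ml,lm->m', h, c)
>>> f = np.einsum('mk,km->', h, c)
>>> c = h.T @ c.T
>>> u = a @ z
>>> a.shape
(7, 17)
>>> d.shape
(17, 29, 7)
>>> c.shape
(17, 17)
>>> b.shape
(29,)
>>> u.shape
(7, 13)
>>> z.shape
(17, 13)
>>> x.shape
(17, 29, 17)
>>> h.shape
(11, 17)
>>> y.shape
(11,)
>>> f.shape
()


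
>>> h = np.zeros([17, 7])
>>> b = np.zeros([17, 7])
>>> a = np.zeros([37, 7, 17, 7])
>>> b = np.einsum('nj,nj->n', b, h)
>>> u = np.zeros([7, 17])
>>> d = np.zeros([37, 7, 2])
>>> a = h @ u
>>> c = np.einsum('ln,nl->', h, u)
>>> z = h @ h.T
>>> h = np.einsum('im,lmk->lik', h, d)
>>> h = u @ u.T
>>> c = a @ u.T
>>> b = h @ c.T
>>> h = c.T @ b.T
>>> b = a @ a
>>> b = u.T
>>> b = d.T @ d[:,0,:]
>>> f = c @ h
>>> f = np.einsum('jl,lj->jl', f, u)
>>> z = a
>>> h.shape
(7, 7)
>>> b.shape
(2, 7, 2)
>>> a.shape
(17, 17)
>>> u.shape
(7, 17)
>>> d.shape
(37, 7, 2)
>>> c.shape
(17, 7)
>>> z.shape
(17, 17)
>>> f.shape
(17, 7)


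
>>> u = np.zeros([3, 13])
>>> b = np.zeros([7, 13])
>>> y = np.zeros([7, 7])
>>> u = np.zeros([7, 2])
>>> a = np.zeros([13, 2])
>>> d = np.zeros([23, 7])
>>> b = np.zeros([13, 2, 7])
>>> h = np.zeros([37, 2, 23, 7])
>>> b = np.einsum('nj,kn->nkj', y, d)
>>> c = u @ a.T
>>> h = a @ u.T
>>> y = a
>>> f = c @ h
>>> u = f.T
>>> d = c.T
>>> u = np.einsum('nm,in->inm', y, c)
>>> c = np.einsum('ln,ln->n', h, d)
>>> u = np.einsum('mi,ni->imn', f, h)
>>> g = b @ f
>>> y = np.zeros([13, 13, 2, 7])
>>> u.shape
(7, 7, 13)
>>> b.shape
(7, 23, 7)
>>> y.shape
(13, 13, 2, 7)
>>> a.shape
(13, 2)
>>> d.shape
(13, 7)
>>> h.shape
(13, 7)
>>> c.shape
(7,)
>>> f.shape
(7, 7)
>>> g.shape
(7, 23, 7)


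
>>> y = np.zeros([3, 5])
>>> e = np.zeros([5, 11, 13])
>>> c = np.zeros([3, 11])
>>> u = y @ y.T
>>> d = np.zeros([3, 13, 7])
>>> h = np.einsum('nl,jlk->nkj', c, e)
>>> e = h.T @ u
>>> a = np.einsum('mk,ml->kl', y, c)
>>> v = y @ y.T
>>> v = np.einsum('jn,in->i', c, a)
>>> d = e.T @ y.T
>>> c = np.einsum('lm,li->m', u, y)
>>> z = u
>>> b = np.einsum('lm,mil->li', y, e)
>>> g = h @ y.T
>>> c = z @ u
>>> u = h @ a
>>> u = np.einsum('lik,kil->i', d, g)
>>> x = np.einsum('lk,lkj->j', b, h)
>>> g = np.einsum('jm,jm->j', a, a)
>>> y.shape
(3, 5)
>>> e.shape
(5, 13, 3)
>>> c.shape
(3, 3)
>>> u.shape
(13,)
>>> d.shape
(3, 13, 3)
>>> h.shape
(3, 13, 5)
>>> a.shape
(5, 11)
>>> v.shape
(5,)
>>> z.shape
(3, 3)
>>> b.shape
(3, 13)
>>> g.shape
(5,)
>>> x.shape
(5,)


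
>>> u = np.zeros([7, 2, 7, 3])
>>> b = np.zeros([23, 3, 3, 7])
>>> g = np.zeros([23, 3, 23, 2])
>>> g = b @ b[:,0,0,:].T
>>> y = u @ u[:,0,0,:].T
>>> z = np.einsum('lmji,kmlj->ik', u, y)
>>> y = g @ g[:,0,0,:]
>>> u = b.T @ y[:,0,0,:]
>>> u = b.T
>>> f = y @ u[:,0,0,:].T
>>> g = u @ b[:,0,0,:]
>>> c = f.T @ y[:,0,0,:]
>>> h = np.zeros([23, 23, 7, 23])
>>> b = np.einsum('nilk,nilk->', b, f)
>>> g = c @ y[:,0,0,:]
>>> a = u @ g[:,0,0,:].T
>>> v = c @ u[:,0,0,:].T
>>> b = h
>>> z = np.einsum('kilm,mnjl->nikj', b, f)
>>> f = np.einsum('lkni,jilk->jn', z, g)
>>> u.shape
(7, 3, 3, 23)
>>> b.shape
(23, 23, 7, 23)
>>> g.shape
(7, 3, 3, 23)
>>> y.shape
(23, 3, 3, 23)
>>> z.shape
(3, 23, 23, 3)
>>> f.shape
(7, 23)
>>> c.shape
(7, 3, 3, 23)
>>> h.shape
(23, 23, 7, 23)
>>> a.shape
(7, 3, 3, 7)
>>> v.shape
(7, 3, 3, 7)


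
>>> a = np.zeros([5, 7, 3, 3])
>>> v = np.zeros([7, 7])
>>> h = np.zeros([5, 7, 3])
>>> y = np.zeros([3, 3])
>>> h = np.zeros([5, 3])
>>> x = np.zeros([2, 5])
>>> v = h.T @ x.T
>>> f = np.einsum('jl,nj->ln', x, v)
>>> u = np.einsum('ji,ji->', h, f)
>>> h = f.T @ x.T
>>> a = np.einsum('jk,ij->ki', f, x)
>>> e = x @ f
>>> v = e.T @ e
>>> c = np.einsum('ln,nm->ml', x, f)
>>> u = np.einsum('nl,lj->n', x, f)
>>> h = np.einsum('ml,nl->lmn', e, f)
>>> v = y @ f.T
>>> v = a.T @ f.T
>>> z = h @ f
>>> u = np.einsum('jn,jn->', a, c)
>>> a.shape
(3, 2)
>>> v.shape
(2, 5)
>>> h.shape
(3, 2, 5)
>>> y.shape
(3, 3)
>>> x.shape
(2, 5)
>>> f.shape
(5, 3)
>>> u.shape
()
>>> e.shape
(2, 3)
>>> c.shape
(3, 2)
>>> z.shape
(3, 2, 3)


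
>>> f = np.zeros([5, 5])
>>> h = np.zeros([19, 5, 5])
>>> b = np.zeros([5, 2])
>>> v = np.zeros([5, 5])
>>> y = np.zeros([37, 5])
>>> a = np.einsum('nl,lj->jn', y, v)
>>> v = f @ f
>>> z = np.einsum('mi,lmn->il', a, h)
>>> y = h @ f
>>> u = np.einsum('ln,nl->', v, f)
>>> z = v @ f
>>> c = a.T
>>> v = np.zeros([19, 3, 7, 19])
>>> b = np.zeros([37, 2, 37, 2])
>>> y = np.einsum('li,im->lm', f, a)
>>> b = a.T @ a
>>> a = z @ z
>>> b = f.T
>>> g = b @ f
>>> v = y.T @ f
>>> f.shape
(5, 5)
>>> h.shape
(19, 5, 5)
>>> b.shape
(5, 5)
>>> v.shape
(37, 5)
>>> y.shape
(5, 37)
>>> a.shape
(5, 5)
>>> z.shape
(5, 5)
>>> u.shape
()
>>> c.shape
(37, 5)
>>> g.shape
(5, 5)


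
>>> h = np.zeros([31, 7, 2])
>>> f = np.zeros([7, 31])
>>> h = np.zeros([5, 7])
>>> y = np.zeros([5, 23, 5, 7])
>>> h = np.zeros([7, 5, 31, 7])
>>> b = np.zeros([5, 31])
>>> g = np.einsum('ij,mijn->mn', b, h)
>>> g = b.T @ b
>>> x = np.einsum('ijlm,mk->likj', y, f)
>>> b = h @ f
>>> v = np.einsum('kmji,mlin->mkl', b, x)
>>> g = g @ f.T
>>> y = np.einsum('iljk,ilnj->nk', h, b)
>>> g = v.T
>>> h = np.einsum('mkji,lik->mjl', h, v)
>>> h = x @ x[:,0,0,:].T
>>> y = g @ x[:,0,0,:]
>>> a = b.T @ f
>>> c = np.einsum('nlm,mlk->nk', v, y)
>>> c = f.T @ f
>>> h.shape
(5, 5, 31, 5)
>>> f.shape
(7, 31)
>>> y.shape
(5, 7, 23)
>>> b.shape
(7, 5, 31, 31)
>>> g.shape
(5, 7, 5)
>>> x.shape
(5, 5, 31, 23)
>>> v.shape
(5, 7, 5)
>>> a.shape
(31, 31, 5, 31)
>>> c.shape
(31, 31)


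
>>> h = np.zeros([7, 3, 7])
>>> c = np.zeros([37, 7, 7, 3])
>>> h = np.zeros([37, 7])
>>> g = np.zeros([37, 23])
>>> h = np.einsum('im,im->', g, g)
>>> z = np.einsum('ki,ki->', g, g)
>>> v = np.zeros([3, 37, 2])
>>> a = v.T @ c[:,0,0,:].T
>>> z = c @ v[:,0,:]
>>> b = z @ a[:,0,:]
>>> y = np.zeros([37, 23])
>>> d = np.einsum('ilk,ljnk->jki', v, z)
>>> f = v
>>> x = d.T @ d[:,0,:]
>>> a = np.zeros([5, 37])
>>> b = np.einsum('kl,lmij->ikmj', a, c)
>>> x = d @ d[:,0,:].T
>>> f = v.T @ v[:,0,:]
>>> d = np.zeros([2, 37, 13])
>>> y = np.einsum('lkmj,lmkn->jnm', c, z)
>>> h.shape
()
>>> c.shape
(37, 7, 7, 3)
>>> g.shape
(37, 23)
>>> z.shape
(37, 7, 7, 2)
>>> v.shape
(3, 37, 2)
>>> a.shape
(5, 37)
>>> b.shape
(7, 5, 7, 3)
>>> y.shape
(3, 2, 7)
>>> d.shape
(2, 37, 13)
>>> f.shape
(2, 37, 2)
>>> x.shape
(7, 2, 7)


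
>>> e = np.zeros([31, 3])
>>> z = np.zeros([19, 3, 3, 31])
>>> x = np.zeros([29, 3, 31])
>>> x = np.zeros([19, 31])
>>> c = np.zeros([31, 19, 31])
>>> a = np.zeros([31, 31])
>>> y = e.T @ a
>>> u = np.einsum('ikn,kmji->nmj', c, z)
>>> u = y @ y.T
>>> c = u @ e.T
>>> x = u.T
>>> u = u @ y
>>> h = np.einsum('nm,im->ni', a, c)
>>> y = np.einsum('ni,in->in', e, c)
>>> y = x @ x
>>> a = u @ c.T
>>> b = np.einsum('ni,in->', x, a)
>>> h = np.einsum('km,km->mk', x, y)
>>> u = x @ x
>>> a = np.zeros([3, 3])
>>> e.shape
(31, 3)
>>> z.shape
(19, 3, 3, 31)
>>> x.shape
(3, 3)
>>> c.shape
(3, 31)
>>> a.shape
(3, 3)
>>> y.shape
(3, 3)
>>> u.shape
(3, 3)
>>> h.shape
(3, 3)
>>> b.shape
()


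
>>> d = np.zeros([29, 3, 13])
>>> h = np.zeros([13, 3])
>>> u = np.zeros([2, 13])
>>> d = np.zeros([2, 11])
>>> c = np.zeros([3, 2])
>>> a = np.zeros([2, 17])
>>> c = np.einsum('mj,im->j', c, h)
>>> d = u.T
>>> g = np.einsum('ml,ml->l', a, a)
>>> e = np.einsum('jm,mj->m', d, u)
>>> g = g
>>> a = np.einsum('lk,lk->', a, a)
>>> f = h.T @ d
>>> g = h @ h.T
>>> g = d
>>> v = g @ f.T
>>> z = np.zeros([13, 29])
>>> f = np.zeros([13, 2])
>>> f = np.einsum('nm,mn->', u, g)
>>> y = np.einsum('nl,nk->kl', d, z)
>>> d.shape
(13, 2)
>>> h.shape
(13, 3)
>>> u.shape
(2, 13)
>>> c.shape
(2,)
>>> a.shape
()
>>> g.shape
(13, 2)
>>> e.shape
(2,)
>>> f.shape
()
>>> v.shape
(13, 3)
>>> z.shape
(13, 29)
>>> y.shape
(29, 2)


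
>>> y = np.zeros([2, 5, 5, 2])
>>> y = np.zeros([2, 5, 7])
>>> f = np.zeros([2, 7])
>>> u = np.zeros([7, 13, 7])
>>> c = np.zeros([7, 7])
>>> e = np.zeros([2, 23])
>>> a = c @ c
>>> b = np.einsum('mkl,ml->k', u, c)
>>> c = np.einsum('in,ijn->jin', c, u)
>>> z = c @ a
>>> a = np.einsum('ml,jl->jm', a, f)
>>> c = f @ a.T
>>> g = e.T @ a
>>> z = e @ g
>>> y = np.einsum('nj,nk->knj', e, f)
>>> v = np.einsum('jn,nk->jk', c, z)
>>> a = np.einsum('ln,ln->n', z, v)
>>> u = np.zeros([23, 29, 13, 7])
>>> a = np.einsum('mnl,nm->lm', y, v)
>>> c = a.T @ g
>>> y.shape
(7, 2, 23)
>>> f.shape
(2, 7)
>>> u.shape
(23, 29, 13, 7)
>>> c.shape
(7, 7)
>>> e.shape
(2, 23)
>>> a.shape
(23, 7)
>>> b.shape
(13,)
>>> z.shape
(2, 7)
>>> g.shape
(23, 7)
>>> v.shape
(2, 7)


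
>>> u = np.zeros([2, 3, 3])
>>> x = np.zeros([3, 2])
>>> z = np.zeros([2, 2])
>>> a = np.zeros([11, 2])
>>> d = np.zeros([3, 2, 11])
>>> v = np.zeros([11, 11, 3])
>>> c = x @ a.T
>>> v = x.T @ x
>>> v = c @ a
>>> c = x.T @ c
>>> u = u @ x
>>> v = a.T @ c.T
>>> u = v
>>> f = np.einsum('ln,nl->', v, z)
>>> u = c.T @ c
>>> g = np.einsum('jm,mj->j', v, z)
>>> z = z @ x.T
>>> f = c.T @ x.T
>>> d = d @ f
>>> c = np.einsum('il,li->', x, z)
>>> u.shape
(11, 11)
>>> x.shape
(3, 2)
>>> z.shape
(2, 3)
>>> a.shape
(11, 2)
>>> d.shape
(3, 2, 3)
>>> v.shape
(2, 2)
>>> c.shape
()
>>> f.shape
(11, 3)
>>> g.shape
(2,)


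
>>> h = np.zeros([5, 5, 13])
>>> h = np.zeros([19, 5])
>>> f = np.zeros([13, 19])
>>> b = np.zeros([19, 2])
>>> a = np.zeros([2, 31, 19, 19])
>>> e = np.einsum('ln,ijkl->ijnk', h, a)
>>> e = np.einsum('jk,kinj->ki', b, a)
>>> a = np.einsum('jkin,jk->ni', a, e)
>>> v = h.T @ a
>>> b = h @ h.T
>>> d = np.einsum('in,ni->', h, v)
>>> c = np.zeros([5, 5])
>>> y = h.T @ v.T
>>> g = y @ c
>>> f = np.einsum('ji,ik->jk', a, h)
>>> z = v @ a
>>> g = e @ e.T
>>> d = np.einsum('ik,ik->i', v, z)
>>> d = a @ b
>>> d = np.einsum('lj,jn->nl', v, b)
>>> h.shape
(19, 5)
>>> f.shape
(19, 5)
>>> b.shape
(19, 19)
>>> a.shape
(19, 19)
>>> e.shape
(2, 31)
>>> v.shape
(5, 19)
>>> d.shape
(19, 5)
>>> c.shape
(5, 5)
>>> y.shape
(5, 5)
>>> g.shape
(2, 2)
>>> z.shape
(5, 19)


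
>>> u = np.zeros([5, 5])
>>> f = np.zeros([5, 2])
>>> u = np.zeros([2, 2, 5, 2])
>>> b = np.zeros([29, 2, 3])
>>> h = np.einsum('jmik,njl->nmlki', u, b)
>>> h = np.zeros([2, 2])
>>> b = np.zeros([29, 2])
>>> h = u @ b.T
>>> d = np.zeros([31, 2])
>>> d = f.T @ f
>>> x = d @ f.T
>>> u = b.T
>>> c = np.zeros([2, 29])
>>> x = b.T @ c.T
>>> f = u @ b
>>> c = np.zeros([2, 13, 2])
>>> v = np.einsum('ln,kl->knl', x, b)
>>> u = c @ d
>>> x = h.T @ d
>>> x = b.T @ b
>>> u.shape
(2, 13, 2)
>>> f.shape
(2, 2)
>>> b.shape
(29, 2)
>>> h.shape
(2, 2, 5, 29)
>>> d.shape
(2, 2)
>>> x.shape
(2, 2)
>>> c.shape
(2, 13, 2)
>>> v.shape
(29, 2, 2)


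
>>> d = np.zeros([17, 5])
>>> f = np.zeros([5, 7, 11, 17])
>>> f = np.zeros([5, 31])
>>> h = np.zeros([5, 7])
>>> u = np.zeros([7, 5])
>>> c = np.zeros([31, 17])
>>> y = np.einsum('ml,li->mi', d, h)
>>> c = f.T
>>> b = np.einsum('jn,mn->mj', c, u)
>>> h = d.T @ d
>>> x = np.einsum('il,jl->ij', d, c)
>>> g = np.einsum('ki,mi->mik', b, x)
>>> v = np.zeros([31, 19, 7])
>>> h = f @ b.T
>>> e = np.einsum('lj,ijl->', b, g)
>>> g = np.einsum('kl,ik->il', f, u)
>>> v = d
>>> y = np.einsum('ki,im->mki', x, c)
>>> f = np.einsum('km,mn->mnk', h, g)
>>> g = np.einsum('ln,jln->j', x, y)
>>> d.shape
(17, 5)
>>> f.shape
(7, 31, 5)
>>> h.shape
(5, 7)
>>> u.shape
(7, 5)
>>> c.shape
(31, 5)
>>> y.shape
(5, 17, 31)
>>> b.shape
(7, 31)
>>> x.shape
(17, 31)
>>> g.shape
(5,)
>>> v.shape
(17, 5)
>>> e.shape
()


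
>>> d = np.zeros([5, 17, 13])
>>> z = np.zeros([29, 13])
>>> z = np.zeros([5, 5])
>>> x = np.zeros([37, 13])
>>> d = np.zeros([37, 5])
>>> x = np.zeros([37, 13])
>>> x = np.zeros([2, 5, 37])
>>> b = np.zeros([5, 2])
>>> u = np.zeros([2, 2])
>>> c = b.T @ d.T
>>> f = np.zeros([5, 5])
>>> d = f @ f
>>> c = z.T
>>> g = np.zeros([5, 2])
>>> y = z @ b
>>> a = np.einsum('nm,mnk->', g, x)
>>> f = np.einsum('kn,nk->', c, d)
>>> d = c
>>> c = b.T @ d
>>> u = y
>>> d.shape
(5, 5)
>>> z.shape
(5, 5)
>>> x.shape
(2, 5, 37)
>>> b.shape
(5, 2)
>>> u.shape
(5, 2)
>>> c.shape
(2, 5)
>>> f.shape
()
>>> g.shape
(5, 2)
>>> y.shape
(5, 2)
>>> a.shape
()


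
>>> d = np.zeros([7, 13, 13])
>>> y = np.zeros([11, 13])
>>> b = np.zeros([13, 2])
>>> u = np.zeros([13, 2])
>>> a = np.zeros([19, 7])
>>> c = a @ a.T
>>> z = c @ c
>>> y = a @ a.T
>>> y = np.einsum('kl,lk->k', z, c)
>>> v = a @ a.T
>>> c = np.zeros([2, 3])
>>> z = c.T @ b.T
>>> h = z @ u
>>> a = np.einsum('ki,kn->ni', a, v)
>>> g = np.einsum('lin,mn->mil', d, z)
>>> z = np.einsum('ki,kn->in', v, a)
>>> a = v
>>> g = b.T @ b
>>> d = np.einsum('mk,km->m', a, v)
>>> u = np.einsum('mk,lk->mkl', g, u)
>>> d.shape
(19,)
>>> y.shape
(19,)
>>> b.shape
(13, 2)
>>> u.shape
(2, 2, 13)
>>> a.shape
(19, 19)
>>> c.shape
(2, 3)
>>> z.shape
(19, 7)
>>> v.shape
(19, 19)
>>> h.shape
(3, 2)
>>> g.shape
(2, 2)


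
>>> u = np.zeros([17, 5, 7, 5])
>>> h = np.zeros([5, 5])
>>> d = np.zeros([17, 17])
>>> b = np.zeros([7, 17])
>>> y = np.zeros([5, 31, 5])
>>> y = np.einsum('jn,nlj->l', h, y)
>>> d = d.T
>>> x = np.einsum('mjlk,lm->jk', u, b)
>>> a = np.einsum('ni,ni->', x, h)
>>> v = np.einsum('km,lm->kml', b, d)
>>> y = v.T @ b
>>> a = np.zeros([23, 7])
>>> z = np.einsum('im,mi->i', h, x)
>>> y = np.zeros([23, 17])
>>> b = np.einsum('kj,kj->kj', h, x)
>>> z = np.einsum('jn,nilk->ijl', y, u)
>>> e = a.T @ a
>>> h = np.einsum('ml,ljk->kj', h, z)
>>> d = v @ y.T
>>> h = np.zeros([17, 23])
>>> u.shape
(17, 5, 7, 5)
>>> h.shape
(17, 23)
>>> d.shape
(7, 17, 23)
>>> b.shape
(5, 5)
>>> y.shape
(23, 17)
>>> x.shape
(5, 5)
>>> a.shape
(23, 7)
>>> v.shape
(7, 17, 17)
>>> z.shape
(5, 23, 7)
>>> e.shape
(7, 7)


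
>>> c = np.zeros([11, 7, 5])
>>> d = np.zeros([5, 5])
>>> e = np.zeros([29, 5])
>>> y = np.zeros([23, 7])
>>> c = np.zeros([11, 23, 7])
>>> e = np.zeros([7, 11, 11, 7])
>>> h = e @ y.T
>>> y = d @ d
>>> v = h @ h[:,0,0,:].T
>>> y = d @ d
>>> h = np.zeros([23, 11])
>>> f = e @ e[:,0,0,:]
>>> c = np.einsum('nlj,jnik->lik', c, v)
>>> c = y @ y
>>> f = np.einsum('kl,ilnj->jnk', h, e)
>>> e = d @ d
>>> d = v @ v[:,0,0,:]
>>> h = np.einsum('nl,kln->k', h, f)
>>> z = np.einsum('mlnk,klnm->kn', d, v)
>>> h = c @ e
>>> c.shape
(5, 5)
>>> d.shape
(7, 11, 11, 7)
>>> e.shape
(5, 5)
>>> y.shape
(5, 5)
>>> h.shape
(5, 5)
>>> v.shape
(7, 11, 11, 7)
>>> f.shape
(7, 11, 23)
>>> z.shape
(7, 11)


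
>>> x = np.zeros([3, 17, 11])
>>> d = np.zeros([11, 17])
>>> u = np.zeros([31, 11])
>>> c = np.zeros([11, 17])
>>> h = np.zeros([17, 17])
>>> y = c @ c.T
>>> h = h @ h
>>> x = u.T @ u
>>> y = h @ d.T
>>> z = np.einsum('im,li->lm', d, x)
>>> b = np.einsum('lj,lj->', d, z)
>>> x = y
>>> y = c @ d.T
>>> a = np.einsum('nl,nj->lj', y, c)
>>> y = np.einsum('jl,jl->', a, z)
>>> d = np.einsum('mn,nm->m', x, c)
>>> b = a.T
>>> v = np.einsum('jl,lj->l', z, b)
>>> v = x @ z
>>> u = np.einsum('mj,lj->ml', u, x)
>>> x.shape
(17, 11)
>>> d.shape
(17,)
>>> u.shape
(31, 17)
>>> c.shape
(11, 17)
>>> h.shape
(17, 17)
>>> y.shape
()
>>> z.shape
(11, 17)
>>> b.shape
(17, 11)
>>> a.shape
(11, 17)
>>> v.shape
(17, 17)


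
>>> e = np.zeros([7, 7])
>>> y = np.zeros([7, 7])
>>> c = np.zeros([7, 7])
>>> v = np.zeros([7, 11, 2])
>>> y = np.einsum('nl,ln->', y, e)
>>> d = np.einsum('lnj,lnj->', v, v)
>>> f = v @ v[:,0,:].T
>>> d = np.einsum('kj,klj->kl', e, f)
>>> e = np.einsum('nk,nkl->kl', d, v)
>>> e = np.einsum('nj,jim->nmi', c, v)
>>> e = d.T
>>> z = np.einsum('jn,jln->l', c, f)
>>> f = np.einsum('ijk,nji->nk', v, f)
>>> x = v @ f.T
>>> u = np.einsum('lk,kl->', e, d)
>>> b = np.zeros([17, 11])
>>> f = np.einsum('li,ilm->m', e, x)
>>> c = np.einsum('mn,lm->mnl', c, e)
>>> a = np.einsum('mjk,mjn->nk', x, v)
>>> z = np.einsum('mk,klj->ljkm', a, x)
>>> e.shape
(11, 7)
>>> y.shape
()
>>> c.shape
(7, 7, 11)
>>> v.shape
(7, 11, 2)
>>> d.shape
(7, 11)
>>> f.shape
(7,)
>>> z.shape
(11, 7, 7, 2)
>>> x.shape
(7, 11, 7)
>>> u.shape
()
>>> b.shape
(17, 11)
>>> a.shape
(2, 7)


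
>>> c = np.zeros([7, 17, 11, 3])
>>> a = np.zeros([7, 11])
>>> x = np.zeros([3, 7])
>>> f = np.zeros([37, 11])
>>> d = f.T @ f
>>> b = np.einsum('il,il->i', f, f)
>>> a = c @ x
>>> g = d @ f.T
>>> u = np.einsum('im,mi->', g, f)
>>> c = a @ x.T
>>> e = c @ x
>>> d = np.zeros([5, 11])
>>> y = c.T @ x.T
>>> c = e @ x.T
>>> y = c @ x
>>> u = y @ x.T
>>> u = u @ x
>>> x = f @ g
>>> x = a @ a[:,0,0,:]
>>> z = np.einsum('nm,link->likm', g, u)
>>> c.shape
(7, 17, 11, 3)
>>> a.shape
(7, 17, 11, 7)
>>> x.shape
(7, 17, 11, 7)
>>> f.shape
(37, 11)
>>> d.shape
(5, 11)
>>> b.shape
(37,)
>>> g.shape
(11, 37)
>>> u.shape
(7, 17, 11, 7)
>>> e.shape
(7, 17, 11, 7)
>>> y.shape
(7, 17, 11, 7)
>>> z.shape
(7, 17, 7, 37)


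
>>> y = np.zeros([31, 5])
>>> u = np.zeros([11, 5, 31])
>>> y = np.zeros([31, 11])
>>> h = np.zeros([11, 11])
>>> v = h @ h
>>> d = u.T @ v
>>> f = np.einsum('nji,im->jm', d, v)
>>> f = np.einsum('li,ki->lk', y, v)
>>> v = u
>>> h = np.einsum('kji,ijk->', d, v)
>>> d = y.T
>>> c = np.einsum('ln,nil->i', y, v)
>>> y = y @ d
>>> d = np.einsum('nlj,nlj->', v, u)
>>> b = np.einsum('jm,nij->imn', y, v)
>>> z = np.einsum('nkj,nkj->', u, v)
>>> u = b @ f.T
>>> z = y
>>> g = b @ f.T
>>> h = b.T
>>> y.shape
(31, 31)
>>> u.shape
(5, 31, 31)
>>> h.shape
(11, 31, 5)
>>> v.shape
(11, 5, 31)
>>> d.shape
()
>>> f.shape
(31, 11)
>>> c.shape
(5,)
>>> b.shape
(5, 31, 11)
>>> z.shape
(31, 31)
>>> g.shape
(5, 31, 31)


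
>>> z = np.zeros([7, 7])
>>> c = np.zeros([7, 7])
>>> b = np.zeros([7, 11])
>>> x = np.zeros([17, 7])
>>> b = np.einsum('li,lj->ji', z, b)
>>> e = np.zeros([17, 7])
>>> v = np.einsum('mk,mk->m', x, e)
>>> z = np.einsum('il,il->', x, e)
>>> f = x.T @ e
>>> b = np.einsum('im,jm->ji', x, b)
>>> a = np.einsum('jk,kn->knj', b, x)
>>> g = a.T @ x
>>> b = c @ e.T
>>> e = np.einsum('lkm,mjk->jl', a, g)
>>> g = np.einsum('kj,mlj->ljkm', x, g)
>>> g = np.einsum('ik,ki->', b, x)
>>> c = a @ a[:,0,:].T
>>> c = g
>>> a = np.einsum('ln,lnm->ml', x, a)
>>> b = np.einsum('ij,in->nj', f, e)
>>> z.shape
()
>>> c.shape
()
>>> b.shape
(17, 7)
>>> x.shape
(17, 7)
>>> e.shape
(7, 17)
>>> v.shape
(17,)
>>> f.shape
(7, 7)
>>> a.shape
(11, 17)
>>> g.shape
()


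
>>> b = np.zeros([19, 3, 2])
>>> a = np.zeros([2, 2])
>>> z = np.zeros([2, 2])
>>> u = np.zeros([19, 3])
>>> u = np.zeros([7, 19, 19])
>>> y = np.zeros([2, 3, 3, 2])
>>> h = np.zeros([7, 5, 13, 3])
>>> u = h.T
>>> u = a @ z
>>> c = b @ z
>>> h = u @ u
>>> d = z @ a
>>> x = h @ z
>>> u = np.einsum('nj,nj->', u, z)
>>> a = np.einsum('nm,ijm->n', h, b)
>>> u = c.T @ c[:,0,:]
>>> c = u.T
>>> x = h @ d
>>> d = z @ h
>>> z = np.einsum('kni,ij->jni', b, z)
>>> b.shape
(19, 3, 2)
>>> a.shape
(2,)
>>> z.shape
(2, 3, 2)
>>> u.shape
(2, 3, 2)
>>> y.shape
(2, 3, 3, 2)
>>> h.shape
(2, 2)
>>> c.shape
(2, 3, 2)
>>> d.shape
(2, 2)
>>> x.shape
(2, 2)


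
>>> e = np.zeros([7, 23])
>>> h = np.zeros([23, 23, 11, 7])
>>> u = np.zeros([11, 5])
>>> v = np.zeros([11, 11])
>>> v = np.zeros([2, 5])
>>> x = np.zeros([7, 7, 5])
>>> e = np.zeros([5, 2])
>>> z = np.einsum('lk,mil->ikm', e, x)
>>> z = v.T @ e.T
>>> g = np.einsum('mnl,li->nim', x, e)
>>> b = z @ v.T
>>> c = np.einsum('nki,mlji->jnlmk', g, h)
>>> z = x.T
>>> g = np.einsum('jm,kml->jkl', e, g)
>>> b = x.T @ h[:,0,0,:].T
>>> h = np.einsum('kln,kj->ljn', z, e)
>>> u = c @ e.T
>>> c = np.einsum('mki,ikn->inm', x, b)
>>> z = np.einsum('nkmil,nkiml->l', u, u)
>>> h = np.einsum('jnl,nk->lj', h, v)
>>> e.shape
(5, 2)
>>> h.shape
(7, 7)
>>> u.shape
(11, 7, 23, 23, 5)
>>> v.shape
(2, 5)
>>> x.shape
(7, 7, 5)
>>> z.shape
(5,)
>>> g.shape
(5, 7, 7)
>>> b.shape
(5, 7, 23)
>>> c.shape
(5, 23, 7)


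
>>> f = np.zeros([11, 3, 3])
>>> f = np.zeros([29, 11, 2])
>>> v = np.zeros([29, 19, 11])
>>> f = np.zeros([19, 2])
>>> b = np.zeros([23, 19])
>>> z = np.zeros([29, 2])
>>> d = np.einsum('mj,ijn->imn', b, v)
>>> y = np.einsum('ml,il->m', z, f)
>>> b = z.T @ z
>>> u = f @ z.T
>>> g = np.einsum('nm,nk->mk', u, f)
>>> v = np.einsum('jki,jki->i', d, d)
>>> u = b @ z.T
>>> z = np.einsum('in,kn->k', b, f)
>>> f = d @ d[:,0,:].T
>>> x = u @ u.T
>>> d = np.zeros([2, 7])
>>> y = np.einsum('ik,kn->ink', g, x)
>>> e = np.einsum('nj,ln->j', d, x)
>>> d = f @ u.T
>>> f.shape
(29, 23, 29)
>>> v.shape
(11,)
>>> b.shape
(2, 2)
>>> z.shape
(19,)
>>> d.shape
(29, 23, 2)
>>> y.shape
(29, 2, 2)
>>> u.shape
(2, 29)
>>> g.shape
(29, 2)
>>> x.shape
(2, 2)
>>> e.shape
(7,)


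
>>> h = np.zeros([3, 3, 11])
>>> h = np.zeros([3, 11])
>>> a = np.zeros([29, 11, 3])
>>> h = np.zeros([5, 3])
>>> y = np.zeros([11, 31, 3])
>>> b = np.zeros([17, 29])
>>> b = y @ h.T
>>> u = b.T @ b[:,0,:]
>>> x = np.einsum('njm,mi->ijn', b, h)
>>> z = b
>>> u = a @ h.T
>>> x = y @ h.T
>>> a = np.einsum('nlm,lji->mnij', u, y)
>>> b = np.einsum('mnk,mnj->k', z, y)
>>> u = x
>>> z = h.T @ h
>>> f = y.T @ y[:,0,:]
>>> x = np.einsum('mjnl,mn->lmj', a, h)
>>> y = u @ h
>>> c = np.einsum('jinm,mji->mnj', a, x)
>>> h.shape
(5, 3)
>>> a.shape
(5, 29, 3, 31)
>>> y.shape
(11, 31, 3)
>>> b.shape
(5,)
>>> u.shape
(11, 31, 5)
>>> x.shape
(31, 5, 29)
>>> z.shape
(3, 3)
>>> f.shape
(3, 31, 3)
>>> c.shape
(31, 3, 5)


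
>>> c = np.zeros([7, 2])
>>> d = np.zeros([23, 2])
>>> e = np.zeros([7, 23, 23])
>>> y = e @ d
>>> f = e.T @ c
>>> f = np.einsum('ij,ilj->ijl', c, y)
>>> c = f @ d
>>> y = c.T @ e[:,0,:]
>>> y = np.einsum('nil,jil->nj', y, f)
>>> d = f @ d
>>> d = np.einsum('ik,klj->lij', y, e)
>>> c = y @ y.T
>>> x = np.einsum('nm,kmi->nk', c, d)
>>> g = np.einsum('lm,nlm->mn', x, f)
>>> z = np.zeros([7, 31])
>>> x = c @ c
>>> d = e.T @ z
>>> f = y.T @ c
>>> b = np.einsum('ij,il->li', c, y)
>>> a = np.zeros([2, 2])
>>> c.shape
(2, 2)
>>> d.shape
(23, 23, 31)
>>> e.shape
(7, 23, 23)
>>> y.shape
(2, 7)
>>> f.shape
(7, 2)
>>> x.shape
(2, 2)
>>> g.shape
(23, 7)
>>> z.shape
(7, 31)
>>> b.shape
(7, 2)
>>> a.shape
(2, 2)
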